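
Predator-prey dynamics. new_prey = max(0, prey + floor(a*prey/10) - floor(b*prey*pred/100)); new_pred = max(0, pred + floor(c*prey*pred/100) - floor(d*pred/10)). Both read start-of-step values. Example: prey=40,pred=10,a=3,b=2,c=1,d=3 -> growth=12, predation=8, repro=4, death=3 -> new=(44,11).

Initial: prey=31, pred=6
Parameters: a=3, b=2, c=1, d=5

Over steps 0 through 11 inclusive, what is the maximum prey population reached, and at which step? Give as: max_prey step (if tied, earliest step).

Step 1: prey: 31+9-3=37; pred: 6+1-3=4
Step 2: prey: 37+11-2=46; pred: 4+1-2=3
Step 3: prey: 46+13-2=57; pred: 3+1-1=3
Step 4: prey: 57+17-3=71; pred: 3+1-1=3
Step 5: prey: 71+21-4=88; pred: 3+2-1=4
Step 6: prey: 88+26-7=107; pred: 4+3-2=5
Step 7: prey: 107+32-10=129; pred: 5+5-2=8
Step 8: prey: 129+38-20=147; pred: 8+10-4=14
Step 9: prey: 147+44-41=150; pred: 14+20-7=27
Step 10: prey: 150+45-81=114; pred: 27+40-13=54
Step 11: prey: 114+34-123=25; pred: 54+61-27=88
Max prey = 150 at step 9

Answer: 150 9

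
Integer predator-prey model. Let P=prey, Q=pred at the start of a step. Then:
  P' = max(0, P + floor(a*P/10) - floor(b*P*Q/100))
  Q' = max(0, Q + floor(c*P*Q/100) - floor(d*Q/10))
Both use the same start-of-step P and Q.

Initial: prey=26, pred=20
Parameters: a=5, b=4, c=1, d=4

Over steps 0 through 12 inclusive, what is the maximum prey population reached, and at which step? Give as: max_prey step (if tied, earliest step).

Step 1: prey: 26+13-20=19; pred: 20+5-8=17
Step 2: prey: 19+9-12=16; pred: 17+3-6=14
Step 3: prey: 16+8-8=16; pred: 14+2-5=11
Step 4: prey: 16+8-7=17; pred: 11+1-4=8
Step 5: prey: 17+8-5=20; pred: 8+1-3=6
Step 6: prey: 20+10-4=26; pred: 6+1-2=5
Step 7: prey: 26+13-5=34; pred: 5+1-2=4
Step 8: prey: 34+17-5=46; pred: 4+1-1=4
Step 9: prey: 46+23-7=62; pred: 4+1-1=4
Step 10: prey: 62+31-9=84; pred: 4+2-1=5
Step 11: prey: 84+42-16=110; pred: 5+4-2=7
Step 12: prey: 110+55-30=135; pred: 7+7-2=12
Max prey = 135 at step 12

Answer: 135 12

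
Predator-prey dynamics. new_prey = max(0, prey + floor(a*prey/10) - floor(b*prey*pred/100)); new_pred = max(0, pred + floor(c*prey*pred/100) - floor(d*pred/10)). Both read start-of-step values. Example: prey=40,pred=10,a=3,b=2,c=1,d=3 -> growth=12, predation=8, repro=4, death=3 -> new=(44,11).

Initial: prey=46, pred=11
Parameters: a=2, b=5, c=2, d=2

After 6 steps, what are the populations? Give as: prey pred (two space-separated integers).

Answer: 0 14

Derivation:
Step 1: prey: 46+9-25=30; pred: 11+10-2=19
Step 2: prey: 30+6-28=8; pred: 19+11-3=27
Step 3: prey: 8+1-10=0; pred: 27+4-5=26
Step 4: prey: 0+0-0=0; pred: 26+0-5=21
Step 5: prey: 0+0-0=0; pred: 21+0-4=17
Step 6: prey: 0+0-0=0; pred: 17+0-3=14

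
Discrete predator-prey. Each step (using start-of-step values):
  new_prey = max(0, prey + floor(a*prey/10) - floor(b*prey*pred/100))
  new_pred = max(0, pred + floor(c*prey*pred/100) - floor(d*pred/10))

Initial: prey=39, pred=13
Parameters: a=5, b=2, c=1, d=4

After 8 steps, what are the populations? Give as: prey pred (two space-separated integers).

Answer: 7 67

Derivation:
Step 1: prey: 39+19-10=48; pred: 13+5-5=13
Step 2: prey: 48+24-12=60; pred: 13+6-5=14
Step 3: prey: 60+30-16=74; pred: 14+8-5=17
Step 4: prey: 74+37-25=86; pred: 17+12-6=23
Step 5: prey: 86+43-39=90; pred: 23+19-9=33
Step 6: prey: 90+45-59=76; pred: 33+29-13=49
Step 7: prey: 76+38-74=40; pred: 49+37-19=67
Step 8: prey: 40+20-53=7; pred: 67+26-26=67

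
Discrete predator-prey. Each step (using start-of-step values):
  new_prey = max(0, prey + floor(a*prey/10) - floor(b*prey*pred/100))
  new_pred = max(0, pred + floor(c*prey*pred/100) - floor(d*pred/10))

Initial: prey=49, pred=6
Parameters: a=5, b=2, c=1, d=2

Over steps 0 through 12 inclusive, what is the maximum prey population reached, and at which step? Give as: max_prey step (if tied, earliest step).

Step 1: prey: 49+24-5=68; pred: 6+2-1=7
Step 2: prey: 68+34-9=93; pred: 7+4-1=10
Step 3: prey: 93+46-18=121; pred: 10+9-2=17
Step 4: prey: 121+60-41=140; pred: 17+20-3=34
Step 5: prey: 140+70-95=115; pred: 34+47-6=75
Step 6: prey: 115+57-172=0; pred: 75+86-15=146
Step 7: prey: 0+0-0=0; pred: 146+0-29=117
Step 8: prey: 0+0-0=0; pred: 117+0-23=94
Step 9: prey: 0+0-0=0; pred: 94+0-18=76
Step 10: prey: 0+0-0=0; pred: 76+0-15=61
Step 11: prey: 0+0-0=0; pred: 61+0-12=49
Step 12: prey: 0+0-0=0; pred: 49+0-9=40
Max prey = 140 at step 4

Answer: 140 4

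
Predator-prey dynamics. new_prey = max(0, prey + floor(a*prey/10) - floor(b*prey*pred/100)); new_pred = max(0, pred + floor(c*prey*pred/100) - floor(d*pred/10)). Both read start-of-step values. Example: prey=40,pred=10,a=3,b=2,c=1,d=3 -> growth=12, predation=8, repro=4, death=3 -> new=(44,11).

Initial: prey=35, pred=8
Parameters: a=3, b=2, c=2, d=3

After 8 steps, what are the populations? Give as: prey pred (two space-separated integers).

Step 1: prey: 35+10-5=40; pred: 8+5-2=11
Step 2: prey: 40+12-8=44; pred: 11+8-3=16
Step 3: prey: 44+13-14=43; pred: 16+14-4=26
Step 4: prey: 43+12-22=33; pred: 26+22-7=41
Step 5: prey: 33+9-27=15; pred: 41+27-12=56
Step 6: prey: 15+4-16=3; pred: 56+16-16=56
Step 7: prey: 3+0-3=0; pred: 56+3-16=43
Step 8: prey: 0+0-0=0; pred: 43+0-12=31

Answer: 0 31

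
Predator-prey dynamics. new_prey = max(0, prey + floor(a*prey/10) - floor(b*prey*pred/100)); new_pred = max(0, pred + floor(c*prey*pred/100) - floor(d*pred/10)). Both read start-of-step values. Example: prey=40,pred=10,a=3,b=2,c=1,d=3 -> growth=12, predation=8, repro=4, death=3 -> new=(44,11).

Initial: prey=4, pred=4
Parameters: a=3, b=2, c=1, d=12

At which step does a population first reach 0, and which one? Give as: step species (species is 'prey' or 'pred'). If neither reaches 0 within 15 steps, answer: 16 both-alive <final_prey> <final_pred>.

Answer: 1 pred

Derivation:
Step 1: prey: 4+1-0=5; pred: 4+0-4=0
First extinction: pred at step 1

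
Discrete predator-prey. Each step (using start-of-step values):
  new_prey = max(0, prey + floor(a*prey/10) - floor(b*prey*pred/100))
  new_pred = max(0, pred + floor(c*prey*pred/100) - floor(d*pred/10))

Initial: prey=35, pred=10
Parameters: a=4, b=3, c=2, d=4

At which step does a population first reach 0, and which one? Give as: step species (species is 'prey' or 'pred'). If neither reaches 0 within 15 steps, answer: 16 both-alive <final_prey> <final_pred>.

Answer: 16 both-alive 16 2

Derivation:
Step 1: prey: 35+14-10=39; pred: 10+7-4=13
Step 2: prey: 39+15-15=39; pred: 13+10-5=18
Step 3: prey: 39+15-21=33; pred: 18+14-7=25
Step 4: prey: 33+13-24=22; pred: 25+16-10=31
Step 5: prey: 22+8-20=10; pred: 31+13-12=32
Step 6: prey: 10+4-9=5; pred: 32+6-12=26
Step 7: prey: 5+2-3=4; pred: 26+2-10=18
Step 8: prey: 4+1-2=3; pred: 18+1-7=12
Step 9: prey: 3+1-1=3; pred: 12+0-4=8
Step 10: prey: 3+1-0=4; pred: 8+0-3=5
Step 11: prey: 4+1-0=5; pred: 5+0-2=3
Step 12: prey: 5+2-0=7; pred: 3+0-1=2
Step 13: prey: 7+2-0=9; pred: 2+0-0=2
Step 14: prey: 9+3-0=12; pred: 2+0-0=2
Step 15: prey: 12+4-0=16; pred: 2+0-0=2
No extinction within 15 steps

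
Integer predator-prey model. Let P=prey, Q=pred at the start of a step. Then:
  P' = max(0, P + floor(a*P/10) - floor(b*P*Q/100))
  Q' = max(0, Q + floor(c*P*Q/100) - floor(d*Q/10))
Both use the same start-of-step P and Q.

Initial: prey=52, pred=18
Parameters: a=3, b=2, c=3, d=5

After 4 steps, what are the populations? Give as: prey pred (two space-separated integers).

Step 1: prey: 52+15-18=49; pred: 18+28-9=37
Step 2: prey: 49+14-36=27; pred: 37+54-18=73
Step 3: prey: 27+8-39=0; pred: 73+59-36=96
Step 4: prey: 0+0-0=0; pred: 96+0-48=48

Answer: 0 48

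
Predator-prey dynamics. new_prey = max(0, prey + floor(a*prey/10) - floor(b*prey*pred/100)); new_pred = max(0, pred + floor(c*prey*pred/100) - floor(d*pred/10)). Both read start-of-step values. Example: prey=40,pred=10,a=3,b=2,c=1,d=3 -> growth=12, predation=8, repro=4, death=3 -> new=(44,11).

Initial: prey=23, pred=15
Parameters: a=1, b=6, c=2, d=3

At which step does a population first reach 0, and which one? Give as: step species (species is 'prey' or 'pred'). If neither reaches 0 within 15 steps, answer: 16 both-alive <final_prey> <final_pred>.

Step 1: prey: 23+2-20=5; pred: 15+6-4=17
Step 2: prey: 5+0-5=0; pred: 17+1-5=13
First extinction: prey at step 2

Answer: 2 prey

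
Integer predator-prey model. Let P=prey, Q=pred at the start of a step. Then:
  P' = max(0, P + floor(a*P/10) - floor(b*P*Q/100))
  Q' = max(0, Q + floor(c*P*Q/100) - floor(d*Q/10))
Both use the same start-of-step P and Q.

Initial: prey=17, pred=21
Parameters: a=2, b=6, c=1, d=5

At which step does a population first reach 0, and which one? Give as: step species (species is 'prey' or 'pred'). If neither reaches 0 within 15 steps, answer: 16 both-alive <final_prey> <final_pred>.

Step 1: prey: 17+3-21=0; pred: 21+3-10=14
First extinction: prey at step 1

Answer: 1 prey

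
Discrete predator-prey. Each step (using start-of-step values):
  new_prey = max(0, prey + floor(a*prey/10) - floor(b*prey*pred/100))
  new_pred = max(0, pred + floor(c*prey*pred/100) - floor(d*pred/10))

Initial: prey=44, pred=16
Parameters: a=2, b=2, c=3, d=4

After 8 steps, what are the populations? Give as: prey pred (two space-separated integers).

Step 1: prey: 44+8-14=38; pred: 16+21-6=31
Step 2: prey: 38+7-23=22; pred: 31+35-12=54
Step 3: prey: 22+4-23=3; pred: 54+35-21=68
Step 4: prey: 3+0-4=0; pred: 68+6-27=47
Step 5: prey: 0+0-0=0; pred: 47+0-18=29
Step 6: prey: 0+0-0=0; pred: 29+0-11=18
Step 7: prey: 0+0-0=0; pred: 18+0-7=11
Step 8: prey: 0+0-0=0; pred: 11+0-4=7

Answer: 0 7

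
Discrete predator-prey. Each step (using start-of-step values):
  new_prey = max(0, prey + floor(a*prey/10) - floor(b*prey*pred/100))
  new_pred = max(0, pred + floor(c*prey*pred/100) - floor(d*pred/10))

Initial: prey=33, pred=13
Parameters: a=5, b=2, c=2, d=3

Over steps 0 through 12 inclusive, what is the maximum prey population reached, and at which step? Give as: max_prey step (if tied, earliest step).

Answer: 47 2

Derivation:
Step 1: prey: 33+16-8=41; pred: 13+8-3=18
Step 2: prey: 41+20-14=47; pred: 18+14-5=27
Step 3: prey: 47+23-25=45; pred: 27+25-8=44
Step 4: prey: 45+22-39=28; pred: 44+39-13=70
Step 5: prey: 28+14-39=3; pred: 70+39-21=88
Step 6: prey: 3+1-5=0; pred: 88+5-26=67
Step 7: prey: 0+0-0=0; pred: 67+0-20=47
Step 8: prey: 0+0-0=0; pred: 47+0-14=33
Step 9: prey: 0+0-0=0; pred: 33+0-9=24
Step 10: prey: 0+0-0=0; pred: 24+0-7=17
Step 11: prey: 0+0-0=0; pred: 17+0-5=12
Step 12: prey: 0+0-0=0; pred: 12+0-3=9
Max prey = 47 at step 2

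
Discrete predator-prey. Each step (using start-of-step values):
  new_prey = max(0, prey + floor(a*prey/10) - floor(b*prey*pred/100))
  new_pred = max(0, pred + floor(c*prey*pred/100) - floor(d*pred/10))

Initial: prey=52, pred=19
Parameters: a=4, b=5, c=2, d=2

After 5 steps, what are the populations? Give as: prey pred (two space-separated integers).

Answer: 0 24

Derivation:
Step 1: prey: 52+20-49=23; pred: 19+19-3=35
Step 2: prey: 23+9-40=0; pred: 35+16-7=44
Step 3: prey: 0+0-0=0; pred: 44+0-8=36
Step 4: prey: 0+0-0=0; pred: 36+0-7=29
Step 5: prey: 0+0-0=0; pred: 29+0-5=24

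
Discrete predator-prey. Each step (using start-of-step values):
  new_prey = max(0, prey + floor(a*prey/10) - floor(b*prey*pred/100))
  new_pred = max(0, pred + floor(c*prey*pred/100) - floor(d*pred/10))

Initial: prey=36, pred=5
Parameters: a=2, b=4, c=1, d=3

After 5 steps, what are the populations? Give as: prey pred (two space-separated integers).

Step 1: prey: 36+7-7=36; pred: 5+1-1=5
Step 2: prey: 36+7-7=36; pred: 5+1-1=5
Step 3: prey: 36+7-7=36; pred: 5+1-1=5
Step 4: prey: 36+7-7=36; pred: 5+1-1=5
Step 5: prey: 36+7-7=36; pred: 5+1-1=5

Answer: 36 5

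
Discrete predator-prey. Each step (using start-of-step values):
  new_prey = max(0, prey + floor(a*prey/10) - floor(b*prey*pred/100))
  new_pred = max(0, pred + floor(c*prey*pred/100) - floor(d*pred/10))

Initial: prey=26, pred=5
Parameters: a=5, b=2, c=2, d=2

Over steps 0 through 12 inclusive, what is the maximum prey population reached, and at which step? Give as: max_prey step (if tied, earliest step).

Step 1: prey: 26+13-2=37; pred: 5+2-1=6
Step 2: prey: 37+18-4=51; pred: 6+4-1=9
Step 3: prey: 51+25-9=67; pred: 9+9-1=17
Step 4: prey: 67+33-22=78; pred: 17+22-3=36
Step 5: prey: 78+39-56=61; pred: 36+56-7=85
Step 6: prey: 61+30-103=0; pred: 85+103-17=171
Step 7: prey: 0+0-0=0; pred: 171+0-34=137
Step 8: prey: 0+0-0=0; pred: 137+0-27=110
Step 9: prey: 0+0-0=0; pred: 110+0-22=88
Step 10: prey: 0+0-0=0; pred: 88+0-17=71
Step 11: prey: 0+0-0=0; pred: 71+0-14=57
Step 12: prey: 0+0-0=0; pred: 57+0-11=46
Max prey = 78 at step 4

Answer: 78 4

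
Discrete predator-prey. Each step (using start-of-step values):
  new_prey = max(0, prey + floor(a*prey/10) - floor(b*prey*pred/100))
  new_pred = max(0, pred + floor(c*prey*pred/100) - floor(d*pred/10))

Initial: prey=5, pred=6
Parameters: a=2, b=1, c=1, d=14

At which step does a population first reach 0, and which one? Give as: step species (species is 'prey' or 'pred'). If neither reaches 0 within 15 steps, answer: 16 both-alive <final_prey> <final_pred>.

Answer: 1 pred

Derivation:
Step 1: prey: 5+1-0=6; pred: 6+0-8=0
First extinction: pred at step 1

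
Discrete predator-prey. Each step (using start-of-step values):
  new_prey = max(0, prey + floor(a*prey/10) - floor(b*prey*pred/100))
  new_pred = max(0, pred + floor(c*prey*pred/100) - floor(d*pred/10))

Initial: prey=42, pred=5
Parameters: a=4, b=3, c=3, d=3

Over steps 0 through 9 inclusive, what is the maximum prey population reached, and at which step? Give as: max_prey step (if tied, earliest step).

Step 1: prey: 42+16-6=52; pred: 5+6-1=10
Step 2: prey: 52+20-15=57; pred: 10+15-3=22
Step 3: prey: 57+22-37=42; pred: 22+37-6=53
Step 4: prey: 42+16-66=0; pred: 53+66-15=104
Step 5: prey: 0+0-0=0; pred: 104+0-31=73
Step 6: prey: 0+0-0=0; pred: 73+0-21=52
Step 7: prey: 0+0-0=0; pred: 52+0-15=37
Step 8: prey: 0+0-0=0; pred: 37+0-11=26
Step 9: prey: 0+0-0=0; pred: 26+0-7=19
Max prey = 57 at step 2

Answer: 57 2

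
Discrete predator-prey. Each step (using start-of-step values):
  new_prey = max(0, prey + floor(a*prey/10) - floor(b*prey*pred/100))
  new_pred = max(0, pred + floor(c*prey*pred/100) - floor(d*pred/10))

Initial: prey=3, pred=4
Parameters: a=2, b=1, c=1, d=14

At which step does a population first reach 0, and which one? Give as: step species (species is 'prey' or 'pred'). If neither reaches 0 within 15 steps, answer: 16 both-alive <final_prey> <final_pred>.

Answer: 1 pred

Derivation:
Step 1: prey: 3+0-0=3; pred: 4+0-5=0
First extinction: pred at step 1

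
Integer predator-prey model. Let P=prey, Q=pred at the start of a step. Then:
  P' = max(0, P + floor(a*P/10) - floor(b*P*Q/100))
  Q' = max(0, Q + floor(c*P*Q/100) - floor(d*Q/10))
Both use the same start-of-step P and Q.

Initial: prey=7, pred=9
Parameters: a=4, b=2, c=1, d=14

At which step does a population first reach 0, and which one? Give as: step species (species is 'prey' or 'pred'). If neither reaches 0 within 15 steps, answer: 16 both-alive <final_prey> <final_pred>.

Answer: 1 pred

Derivation:
Step 1: prey: 7+2-1=8; pred: 9+0-12=0
First extinction: pred at step 1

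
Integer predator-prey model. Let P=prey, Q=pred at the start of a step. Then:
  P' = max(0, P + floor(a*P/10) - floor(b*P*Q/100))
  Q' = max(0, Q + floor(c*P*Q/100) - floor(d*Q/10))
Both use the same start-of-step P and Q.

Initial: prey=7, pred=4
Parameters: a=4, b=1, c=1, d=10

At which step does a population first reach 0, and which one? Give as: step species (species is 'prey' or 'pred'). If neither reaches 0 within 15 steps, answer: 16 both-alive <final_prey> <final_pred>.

Step 1: prey: 7+2-0=9; pred: 4+0-4=0
First extinction: pred at step 1

Answer: 1 pred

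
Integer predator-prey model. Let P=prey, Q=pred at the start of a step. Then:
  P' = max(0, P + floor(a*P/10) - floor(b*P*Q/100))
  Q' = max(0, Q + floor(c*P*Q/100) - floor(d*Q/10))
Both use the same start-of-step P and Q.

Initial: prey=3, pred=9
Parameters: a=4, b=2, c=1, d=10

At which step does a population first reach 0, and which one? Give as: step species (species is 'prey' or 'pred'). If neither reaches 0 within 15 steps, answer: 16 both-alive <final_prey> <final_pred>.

Step 1: prey: 3+1-0=4; pred: 9+0-9=0
First extinction: pred at step 1

Answer: 1 pred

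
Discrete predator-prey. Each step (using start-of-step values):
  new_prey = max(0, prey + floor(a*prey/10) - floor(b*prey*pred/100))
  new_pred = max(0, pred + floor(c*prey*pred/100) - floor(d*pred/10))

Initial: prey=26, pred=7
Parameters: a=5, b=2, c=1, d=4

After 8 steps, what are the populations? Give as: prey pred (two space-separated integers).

Answer: 60 114

Derivation:
Step 1: prey: 26+13-3=36; pred: 7+1-2=6
Step 2: prey: 36+18-4=50; pred: 6+2-2=6
Step 3: prey: 50+25-6=69; pred: 6+3-2=7
Step 4: prey: 69+34-9=94; pred: 7+4-2=9
Step 5: prey: 94+47-16=125; pred: 9+8-3=14
Step 6: prey: 125+62-35=152; pred: 14+17-5=26
Step 7: prey: 152+76-79=149; pred: 26+39-10=55
Step 8: prey: 149+74-163=60; pred: 55+81-22=114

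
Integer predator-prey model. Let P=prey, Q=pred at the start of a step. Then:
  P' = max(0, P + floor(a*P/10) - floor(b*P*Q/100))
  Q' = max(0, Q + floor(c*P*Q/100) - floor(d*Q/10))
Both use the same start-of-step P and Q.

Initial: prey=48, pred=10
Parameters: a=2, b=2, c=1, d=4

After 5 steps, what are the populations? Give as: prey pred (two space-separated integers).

Step 1: prey: 48+9-9=48; pred: 10+4-4=10
Step 2: prey: 48+9-9=48; pred: 10+4-4=10
Step 3: prey: 48+9-9=48; pred: 10+4-4=10
Step 4: prey: 48+9-9=48; pred: 10+4-4=10
Step 5: prey: 48+9-9=48; pred: 10+4-4=10

Answer: 48 10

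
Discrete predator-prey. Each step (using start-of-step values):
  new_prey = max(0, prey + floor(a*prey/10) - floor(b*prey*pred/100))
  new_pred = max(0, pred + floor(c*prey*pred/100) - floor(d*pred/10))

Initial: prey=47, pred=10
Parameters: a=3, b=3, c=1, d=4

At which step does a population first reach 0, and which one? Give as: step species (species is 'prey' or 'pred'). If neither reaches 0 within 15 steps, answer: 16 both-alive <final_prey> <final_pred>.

Step 1: prey: 47+14-14=47; pred: 10+4-4=10
Steps 2-15: state stable at prey=47, pred=10 (no change)
No extinction within 15 steps

Answer: 16 both-alive 47 10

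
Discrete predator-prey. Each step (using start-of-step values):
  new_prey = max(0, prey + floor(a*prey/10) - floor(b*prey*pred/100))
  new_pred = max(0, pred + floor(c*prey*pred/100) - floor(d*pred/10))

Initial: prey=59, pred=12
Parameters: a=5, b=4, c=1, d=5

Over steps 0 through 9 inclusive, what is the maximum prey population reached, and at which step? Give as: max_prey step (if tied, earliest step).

Answer: 60 1

Derivation:
Step 1: prey: 59+29-28=60; pred: 12+7-6=13
Step 2: prey: 60+30-31=59; pred: 13+7-6=14
Step 3: prey: 59+29-33=55; pred: 14+8-7=15
Step 4: prey: 55+27-33=49; pred: 15+8-7=16
Step 5: prey: 49+24-31=42; pred: 16+7-8=15
Step 6: prey: 42+21-25=38; pred: 15+6-7=14
Step 7: prey: 38+19-21=36; pred: 14+5-7=12
Step 8: prey: 36+18-17=37; pred: 12+4-6=10
Step 9: prey: 37+18-14=41; pred: 10+3-5=8
Max prey = 60 at step 1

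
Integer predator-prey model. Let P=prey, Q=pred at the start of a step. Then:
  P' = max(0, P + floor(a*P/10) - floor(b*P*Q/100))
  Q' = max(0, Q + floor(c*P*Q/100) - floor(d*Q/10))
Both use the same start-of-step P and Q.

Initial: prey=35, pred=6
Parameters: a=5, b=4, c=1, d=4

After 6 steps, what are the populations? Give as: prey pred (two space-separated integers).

Answer: 97 20

Derivation:
Step 1: prey: 35+17-8=44; pred: 6+2-2=6
Step 2: prey: 44+22-10=56; pred: 6+2-2=6
Step 3: prey: 56+28-13=71; pred: 6+3-2=7
Step 4: prey: 71+35-19=87; pred: 7+4-2=9
Step 5: prey: 87+43-31=99; pred: 9+7-3=13
Step 6: prey: 99+49-51=97; pred: 13+12-5=20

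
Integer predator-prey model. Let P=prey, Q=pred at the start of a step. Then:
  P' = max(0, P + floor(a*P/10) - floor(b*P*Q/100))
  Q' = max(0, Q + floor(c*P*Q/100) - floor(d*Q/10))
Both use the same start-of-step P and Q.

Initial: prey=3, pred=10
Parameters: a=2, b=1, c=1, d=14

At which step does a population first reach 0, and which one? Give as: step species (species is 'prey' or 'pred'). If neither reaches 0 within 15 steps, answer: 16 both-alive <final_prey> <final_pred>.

Step 1: prey: 3+0-0=3; pred: 10+0-14=0
First extinction: pred at step 1

Answer: 1 pred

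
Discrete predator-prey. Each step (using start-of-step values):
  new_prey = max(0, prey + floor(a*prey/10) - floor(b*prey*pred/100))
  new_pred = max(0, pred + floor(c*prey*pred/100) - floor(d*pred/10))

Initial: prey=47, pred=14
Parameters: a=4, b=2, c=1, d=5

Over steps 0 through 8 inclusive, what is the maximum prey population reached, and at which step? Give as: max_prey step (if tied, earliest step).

Answer: 81 5

Derivation:
Step 1: prey: 47+18-13=52; pred: 14+6-7=13
Step 2: prey: 52+20-13=59; pred: 13+6-6=13
Step 3: prey: 59+23-15=67; pred: 13+7-6=14
Step 4: prey: 67+26-18=75; pred: 14+9-7=16
Step 5: prey: 75+30-24=81; pred: 16+12-8=20
Step 6: prey: 81+32-32=81; pred: 20+16-10=26
Step 7: prey: 81+32-42=71; pred: 26+21-13=34
Step 8: prey: 71+28-48=51; pred: 34+24-17=41
Max prey = 81 at step 5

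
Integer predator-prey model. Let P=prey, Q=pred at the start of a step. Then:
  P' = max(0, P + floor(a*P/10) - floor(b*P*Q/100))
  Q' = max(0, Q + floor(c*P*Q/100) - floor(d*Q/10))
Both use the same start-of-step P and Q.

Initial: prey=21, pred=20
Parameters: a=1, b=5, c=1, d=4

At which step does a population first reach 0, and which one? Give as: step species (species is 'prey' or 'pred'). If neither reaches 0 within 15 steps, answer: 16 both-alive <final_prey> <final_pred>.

Step 1: prey: 21+2-21=2; pred: 20+4-8=16
Step 2: prey: 2+0-1=1; pred: 16+0-6=10
Step 3: prey: 1+0-0=1; pred: 10+0-4=6
Step 4: prey: 1+0-0=1; pred: 6+0-2=4
Step 5: prey: 1+0-0=1; pred: 4+0-1=3
Step 6: prey: 1+0-0=1; pred: 3+0-1=2
Step 7: prey: 1+0-0=1; pred: 2+0-0=2
Steps 8-15: state stable at prey=1, pred=2 (no change)
No extinction within 15 steps

Answer: 16 both-alive 1 2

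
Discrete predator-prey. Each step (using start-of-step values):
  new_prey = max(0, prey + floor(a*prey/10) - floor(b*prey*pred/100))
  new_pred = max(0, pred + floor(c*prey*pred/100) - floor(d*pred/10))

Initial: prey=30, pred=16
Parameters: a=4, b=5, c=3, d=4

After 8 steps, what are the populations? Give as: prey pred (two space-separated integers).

Step 1: prey: 30+12-24=18; pred: 16+14-6=24
Step 2: prey: 18+7-21=4; pred: 24+12-9=27
Step 3: prey: 4+1-5=0; pred: 27+3-10=20
Step 4: prey: 0+0-0=0; pred: 20+0-8=12
Step 5: prey: 0+0-0=0; pred: 12+0-4=8
Step 6: prey: 0+0-0=0; pred: 8+0-3=5
Step 7: prey: 0+0-0=0; pred: 5+0-2=3
Step 8: prey: 0+0-0=0; pred: 3+0-1=2

Answer: 0 2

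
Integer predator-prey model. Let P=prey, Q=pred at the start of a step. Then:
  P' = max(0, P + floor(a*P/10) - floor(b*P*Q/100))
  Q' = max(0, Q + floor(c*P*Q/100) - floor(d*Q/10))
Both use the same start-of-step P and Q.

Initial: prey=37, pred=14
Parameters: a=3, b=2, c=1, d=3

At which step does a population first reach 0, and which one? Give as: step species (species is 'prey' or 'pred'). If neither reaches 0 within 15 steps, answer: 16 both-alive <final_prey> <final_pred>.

Step 1: prey: 37+11-10=38; pred: 14+5-4=15
Step 2: prey: 38+11-11=38; pred: 15+5-4=16
Step 3: prey: 38+11-12=37; pred: 16+6-4=18
Step 4: prey: 37+11-13=35; pred: 18+6-5=19
Step 5: prey: 35+10-13=32; pred: 19+6-5=20
Step 6: prey: 32+9-12=29; pred: 20+6-6=20
Step 7: prey: 29+8-11=26; pred: 20+5-6=19
Step 8: prey: 26+7-9=24; pred: 19+4-5=18
Step 9: prey: 24+7-8=23; pred: 18+4-5=17
Step 10: prey: 23+6-7=22; pred: 17+3-5=15
Step 11: prey: 22+6-6=22; pred: 15+3-4=14
Step 12: prey: 22+6-6=22; pred: 14+3-4=13
Step 13: prey: 22+6-5=23; pred: 13+2-3=12
Step 14: prey: 23+6-5=24; pred: 12+2-3=11
Step 15: prey: 24+7-5=26; pred: 11+2-3=10
No extinction within 15 steps

Answer: 16 both-alive 26 10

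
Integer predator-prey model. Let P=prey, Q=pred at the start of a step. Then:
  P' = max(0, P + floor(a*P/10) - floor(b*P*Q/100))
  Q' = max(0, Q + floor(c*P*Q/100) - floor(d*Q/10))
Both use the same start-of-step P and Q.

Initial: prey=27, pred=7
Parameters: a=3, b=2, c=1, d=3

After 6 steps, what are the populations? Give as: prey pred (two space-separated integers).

Answer: 65 12

Derivation:
Step 1: prey: 27+8-3=32; pred: 7+1-2=6
Step 2: prey: 32+9-3=38; pred: 6+1-1=6
Step 3: prey: 38+11-4=45; pred: 6+2-1=7
Step 4: prey: 45+13-6=52; pred: 7+3-2=8
Step 5: prey: 52+15-8=59; pred: 8+4-2=10
Step 6: prey: 59+17-11=65; pred: 10+5-3=12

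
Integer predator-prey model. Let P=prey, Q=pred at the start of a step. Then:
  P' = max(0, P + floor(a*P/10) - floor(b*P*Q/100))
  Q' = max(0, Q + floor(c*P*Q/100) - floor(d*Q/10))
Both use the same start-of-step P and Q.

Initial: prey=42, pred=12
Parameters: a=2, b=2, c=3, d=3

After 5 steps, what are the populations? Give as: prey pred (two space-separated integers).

Step 1: prey: 42+8-10=40; pred: 12+15-3=24
Step 2: prey: 40+8-19=29; pred: 24+28-7=45
Step 3: prey: 29+5-26=8; pred: 45+39-13=71
Step 4: prey: 8+1-11=0; pred: 71+17-21=67
Step 5: prey: 0+0-0=0; pred: 67+0-20=47

Answer: 0 47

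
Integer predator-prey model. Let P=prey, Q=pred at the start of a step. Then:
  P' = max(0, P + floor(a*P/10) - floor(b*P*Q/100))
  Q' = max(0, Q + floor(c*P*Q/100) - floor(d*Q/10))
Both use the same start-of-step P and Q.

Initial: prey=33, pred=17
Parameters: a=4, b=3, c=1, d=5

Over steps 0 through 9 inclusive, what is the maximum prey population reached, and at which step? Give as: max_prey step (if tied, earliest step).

Step 1: prey: 33+13-16=30; pred: 17+5-8=14
Step 2: prey: 30+12-12=30; pred: 14+4-7=11
Step 3: prey: 30+12-9=33; pred: 11+3-5=9
Step 4: prey: 33+13-8=38; pred: 9+2-4=7
Step 5: prey: 38+15-7=46; pred: 7+2-3=6
Step 6: prey: 46+18-8=56; pred: 6+2-3=5
Step 7: prey: 56+22-8=70; pred: 5+2-2=5
Step 8: prey: 70+28-10=88; pred: 5+3-2=6
Step 9: prey: 88+35-15=108; pred: 6+5-3=8
Max prey = 108 at step 9

Answer: 108 9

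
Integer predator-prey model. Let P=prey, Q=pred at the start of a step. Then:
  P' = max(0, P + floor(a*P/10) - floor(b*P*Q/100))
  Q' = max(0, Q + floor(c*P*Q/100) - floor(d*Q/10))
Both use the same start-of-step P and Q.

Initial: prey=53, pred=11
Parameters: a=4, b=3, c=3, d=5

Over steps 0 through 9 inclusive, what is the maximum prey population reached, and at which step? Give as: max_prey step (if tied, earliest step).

Step 1: prey: 53+21-17=57; pred: 11+17-5=23
Step 2: prey: 57+22-39=40; pred: 23+39-11=51
Step 3: prey: 40+16-61=0; pred: 51+61-25=87
Step 4: prey: 0+0-0=0; pred: 87+0-43=44
Step 5: prey: 0+0-0=0; pred: 44+0-22=22
Step 6: prey: 0+0-0=0; pred: 22+0-11=11
Step 7: prey: 0+0-0=0; pred: 11+0-5=6
Step 8: prey: 0+0-0=0; pred: 6+0-3=3
Step 9: prey: 0+0-0=0; pred: 3+0-1=2
Max prey = 57 at step 1

Answer: 57 1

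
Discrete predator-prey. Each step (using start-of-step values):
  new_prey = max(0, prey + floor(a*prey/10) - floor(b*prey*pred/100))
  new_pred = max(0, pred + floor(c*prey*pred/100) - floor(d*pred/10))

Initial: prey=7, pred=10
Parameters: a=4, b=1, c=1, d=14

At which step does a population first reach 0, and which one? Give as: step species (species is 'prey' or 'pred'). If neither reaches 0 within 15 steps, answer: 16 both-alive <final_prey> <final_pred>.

Answer: 1 pred

Derivation:
Step 1: prey: 7+2-0=9; pred: 10+0-14=0
First extinction: pred at step 1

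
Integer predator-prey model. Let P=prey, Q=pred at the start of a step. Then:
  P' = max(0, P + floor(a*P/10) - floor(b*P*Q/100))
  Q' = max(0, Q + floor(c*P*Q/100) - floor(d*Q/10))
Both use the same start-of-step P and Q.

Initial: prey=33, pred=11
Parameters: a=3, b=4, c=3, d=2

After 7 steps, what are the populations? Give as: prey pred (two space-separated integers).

Step 1: prey: 33+9-14=28; pred: 11+10-2=19
Step 2: prey: 28+8-21=15; pred: 19+15-3=31
Step 3: prey: 15+4-18=1; pred: 31+13-6=38
Step 4: prey: 1+0-1=0; pred: 38+1-7=32
Step 5: prey: 0+0-0=0; pred: 32+0-6=26
Step 6: prey: 0+0-0=0; pred: 26+0-5=21
Step 7: prey: 0+0-0=0; pred: 21+0-4=17

Answer: 0 17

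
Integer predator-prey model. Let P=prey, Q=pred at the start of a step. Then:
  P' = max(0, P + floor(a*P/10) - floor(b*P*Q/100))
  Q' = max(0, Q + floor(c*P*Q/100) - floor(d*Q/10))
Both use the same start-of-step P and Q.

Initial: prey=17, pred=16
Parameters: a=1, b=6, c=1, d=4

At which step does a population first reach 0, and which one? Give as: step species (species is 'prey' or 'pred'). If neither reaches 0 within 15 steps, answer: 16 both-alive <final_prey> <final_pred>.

Answer: 16 both-alive 1 2

Derivation:
Step 1: prey: 17+1-16=2; pred: 16+2-6=12
Step 2: prey: 2+0-1=1; pred: 12+0-4=8
Step 3: prey: 1+0-0=1; pred: 8+0-3=5
Step 4: prey: 1+0-0=1; pred: 5+0-2=3
Step 5: prey: 1+0-0=1; pred: 3+0-1=2
Step 6: prey: 1+0-0=1; pred: 2+0-0=2
Steps 7-15: state stable at prey=1, pred=2 (no change)
No extinction within 15 steps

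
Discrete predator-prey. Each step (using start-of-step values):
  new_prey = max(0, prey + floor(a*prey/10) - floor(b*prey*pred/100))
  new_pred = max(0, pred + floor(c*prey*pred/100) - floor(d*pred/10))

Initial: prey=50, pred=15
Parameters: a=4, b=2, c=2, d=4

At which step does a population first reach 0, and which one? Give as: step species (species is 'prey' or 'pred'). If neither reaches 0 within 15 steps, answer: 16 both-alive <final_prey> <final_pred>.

Answer: 5 prey

Derivation:
Step 1: prey: 50+20-15=55; pred: 15+15-6=24
Step 2: prey: 55+22-26=51; pred: 24+26-9=41
Step 3: prey: 51+20-41=30; pred: 41+41-16=66
Step 4: prey: 30+12-39=3; pred: 66+39-26=79
Step 5: prey: 3+1-4=0; pred: 79+4-31=52
First extinction: prey at step 5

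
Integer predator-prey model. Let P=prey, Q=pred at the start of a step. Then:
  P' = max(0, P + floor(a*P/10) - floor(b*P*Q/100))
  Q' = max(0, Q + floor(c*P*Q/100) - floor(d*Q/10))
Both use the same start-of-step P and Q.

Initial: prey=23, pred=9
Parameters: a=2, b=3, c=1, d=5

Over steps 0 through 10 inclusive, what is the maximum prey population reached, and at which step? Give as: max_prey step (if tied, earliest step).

Answer: 60 10

Derivation:
Step 1: prey: 23+4-6=21; pred: 9+2-4=7
Step 2: prey: 21+4-4=21; pred: 7+1-3=5
Step 3: prey: 21+4-3=22; pred: 5+1-2=4
Step 4: prey: 22+4-2=24; pred: 4+0-2=2
Step 5: prey: 24+4-1=27; pred: 2+0-1=1
Step 6: prey: 27+5-0=32; pred: 1+0-0=1
Step 7: prey: 32+6-0=38; pred: 1+0-0=1
Step 8: prey: 38+7-1=44; pred: 1+0-0=1
Step 9: prey: 44+8-1=51; pred: 1+0-0=1
Step 10: prey: 51+10-1=60; pred: 1+0-0=1
Max prey = 60 at step 10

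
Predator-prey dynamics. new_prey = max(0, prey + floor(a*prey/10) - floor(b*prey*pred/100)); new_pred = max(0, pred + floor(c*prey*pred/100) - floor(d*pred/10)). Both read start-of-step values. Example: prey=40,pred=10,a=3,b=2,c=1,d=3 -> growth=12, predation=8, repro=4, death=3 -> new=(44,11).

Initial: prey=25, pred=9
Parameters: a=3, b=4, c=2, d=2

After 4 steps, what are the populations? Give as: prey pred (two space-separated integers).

Step 1: prey: 25+7-9=23; pred: 9+4-1=12
Step 2: prey: 23+6-11=18; pred: 12+5-2=15
Step 3: prey: 18+5-10=13; pred: 15+5-3=17
Step 4: prey: 13+3-8=8; pred: 17+4-3=18

Answer: 8 18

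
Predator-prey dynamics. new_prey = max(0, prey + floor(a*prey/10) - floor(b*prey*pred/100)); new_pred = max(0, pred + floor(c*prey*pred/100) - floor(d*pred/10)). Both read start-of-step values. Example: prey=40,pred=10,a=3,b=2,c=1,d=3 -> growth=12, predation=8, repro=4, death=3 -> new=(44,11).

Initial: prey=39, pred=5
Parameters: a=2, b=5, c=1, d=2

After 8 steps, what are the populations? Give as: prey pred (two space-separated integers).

Step 1: prey: 39+7-9=37; pred: 5+1-1=5
Step 2: prey: 37+7-9=35; pred: 5+1-1=5
Step 3: prey: 35+7-8=34; pred: 5+1-1=5
Step 4: prey: 34+6-8=32; pred: 5+1-1=5
Step 5: prey: 32+6-8=30; pred: 5+1-1=5
Step 6: prey: 30+6-7=29; pred: 5+1-1=5
Step 7: prey: 29+5-7=27; pred: 5+1-1=5
Step 8: prey: 27+5-6=26; pred: 5+1-1=5

Answer: 26 5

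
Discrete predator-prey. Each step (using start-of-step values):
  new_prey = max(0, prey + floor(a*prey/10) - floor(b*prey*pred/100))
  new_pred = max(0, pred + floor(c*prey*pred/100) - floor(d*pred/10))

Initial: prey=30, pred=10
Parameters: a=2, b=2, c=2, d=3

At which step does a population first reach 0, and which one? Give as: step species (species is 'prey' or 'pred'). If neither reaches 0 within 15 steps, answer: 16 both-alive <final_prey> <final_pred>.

Step 1: prey: 30+6-6=30; pred: 10+6-3=13
Step 2: prey: 30+6-7=29; pred: 13+7-3=17
Step 3: prey: 29+5-9=25; pred: 17+9-5=21
Step 4: prey: 25+5-10=20; pred: 21+10-6=25
Step 5: prey: 20+4-10=14; pred: 25+10-7=28
Step 6: prey: 14+2-7=9; pred: 28+7-8=27
Step 7: prey: 9+1-4=6; pred: 27+4-8=23
Step 8: prey: 6+1-2=5; pred: 23+2-6=19
Step 9: prey: 5+1-1=5; pred: 19+1-5=15
Step 10: prey: 5+1-1=5; pred: 15+1-4=12
Step 11: prey: 5+1-1=5; pred: 12+1-3=10
Step 12: prey: 5+1-1=5; pred: 10+1-3=8
Step 13: prey: 5+1-0=6; pred: 8+0-2=6
Step 14: prey: 6+1-0=7; pred: 6+0-1=5
Step 15: prey: 7+1-0=8; pred: 5+0-1=4
No extinction within 15 steps

Answer: 16 both-alive 8 4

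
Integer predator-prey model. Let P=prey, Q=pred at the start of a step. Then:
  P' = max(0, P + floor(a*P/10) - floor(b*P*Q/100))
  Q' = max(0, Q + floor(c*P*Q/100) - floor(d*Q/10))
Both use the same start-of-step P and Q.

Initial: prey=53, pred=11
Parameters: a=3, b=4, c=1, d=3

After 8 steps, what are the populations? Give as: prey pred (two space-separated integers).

Answer: 8 6

Derivation:
Step 1: prey: 53+15-23=45; pred: 11+5-3=13
Step 2: prey: 45+13-23=35; pred: 13+5-3=15
Step 3: prey: 35+10-21=24; pred: 15+5-4=16
Step 4: prey: 24+7-15=16; pred: 16+3-4=15
Step 5: prey: 16+4-9=11; pred: 15+2-4=13
Step 6: prey: 11+3-5=9; pred: 13+1-3=11
Step 7: prey: 9+2-3=8; pred: 11+0-3=8
Step 8: prey: 8+2-2=8; pred: 8+0-2=6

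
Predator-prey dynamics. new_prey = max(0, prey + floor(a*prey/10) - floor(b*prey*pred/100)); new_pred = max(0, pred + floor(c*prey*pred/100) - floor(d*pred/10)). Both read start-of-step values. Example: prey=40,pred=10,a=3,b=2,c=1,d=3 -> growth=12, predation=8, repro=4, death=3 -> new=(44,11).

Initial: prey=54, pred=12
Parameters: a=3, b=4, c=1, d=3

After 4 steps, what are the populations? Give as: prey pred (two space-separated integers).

Answer: 12 15

Derivation:
Step 1: prey: 54+16-25=45; pred: 12+6-3=15
Step 2: prey: 45+13-27=31; pred: 15+6-4=17
Step 3: prey: 31+9-21=19; pred: 17+5-5=17
Step 4: prey: 19+5-12=12; pred: 17+3-5=15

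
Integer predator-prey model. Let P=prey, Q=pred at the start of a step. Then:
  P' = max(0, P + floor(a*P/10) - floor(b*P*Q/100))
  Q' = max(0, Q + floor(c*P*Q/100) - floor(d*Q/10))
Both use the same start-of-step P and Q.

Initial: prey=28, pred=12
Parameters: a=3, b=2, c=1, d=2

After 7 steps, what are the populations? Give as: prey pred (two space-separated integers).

Step 1: prey: 28+8-6=30; pred: 12+3-2=13
Step 2: prey: 30+9-7=32; pred: 13+3-2=14
Step 3: prey: 32+9-8=33; pred: 14+4-2=16
Step 4: prey: 33+9-10=32; pred: 16+5-3=18
Step 5: prey: 32+9-11=30; pred: 18+5-3=20
Step 6: prey: 30+9-12=27; pred: 20+6-4=22
Step 7: prey: 27+8-11=24; pred: 22+5-4=23

Answer: 24 23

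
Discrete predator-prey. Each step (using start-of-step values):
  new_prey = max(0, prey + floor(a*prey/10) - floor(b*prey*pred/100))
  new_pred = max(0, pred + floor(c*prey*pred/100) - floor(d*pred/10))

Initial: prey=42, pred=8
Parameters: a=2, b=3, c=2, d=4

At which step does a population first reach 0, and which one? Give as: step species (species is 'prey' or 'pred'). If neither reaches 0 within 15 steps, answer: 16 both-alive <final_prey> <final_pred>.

Step 1: prey: 42+8-10=40; pred: 8+6-3=11
Step 2: prey: 40+8-13=35; pred: 11+8-4=15
Step 3: prey: 35+7-15=27; pred: 15+10-6=19
Step 4: prey: 27+5-15=17; pred: 19+10-7=22
Step 5: prey: 17+3-11=9; pred: 22+7-8=21
Step 6: prey: 9+1-5=5; pred: 21+3-8=16
Step 7: prey: 5+1-2=4; pred: 16+1-6=11
Step 8: prey: 4+0-1=3; pred: 11+0-4=7
Step 9: prey: 3+0-0=3; pred: 7+0-2=5
Step 10: prey: 3+0-0=3; pred: 5+0-2=3
Step 11: prey: 3+0-0=3; pred: 3+0-1=2
Step 12: prey: 3+0-0=3; pred: 2+0-0=2
Steps 13-15: state stable at prey=3, pred=2 (no change)
No extinction within 15 steps

Answer: 16 both-alive 3 2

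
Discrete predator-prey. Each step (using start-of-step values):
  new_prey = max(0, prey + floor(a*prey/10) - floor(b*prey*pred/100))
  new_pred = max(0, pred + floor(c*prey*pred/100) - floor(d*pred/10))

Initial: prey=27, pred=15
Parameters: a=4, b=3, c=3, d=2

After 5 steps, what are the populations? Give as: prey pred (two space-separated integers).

Answer: 0 37

Derivation:
Step 1: prey: 27+10-12=25; pred: 15+12-3=24
Step 2: prey: 25+10-18=17; pred: 24+18-4=38
Step 3: prey: 17+6-19=4; pred: 38+19-7=50
Step 4: prey: 4+1-6=0; pred: 50+6-10=46
Step 5: prey: 0+0-0=0; pred: 46+0-9=37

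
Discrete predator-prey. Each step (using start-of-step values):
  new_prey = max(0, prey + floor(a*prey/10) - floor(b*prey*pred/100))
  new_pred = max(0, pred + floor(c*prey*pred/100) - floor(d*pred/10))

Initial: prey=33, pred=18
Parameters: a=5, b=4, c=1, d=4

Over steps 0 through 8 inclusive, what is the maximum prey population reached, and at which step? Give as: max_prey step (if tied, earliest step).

Step 1: prey: 33+16-23=26; pred: 18+5-7=16
Step 2: prey: 26+13-16=23; pred: 16+4-6=14
Step 3: prey: 23+11-12=22; pred: 14+3-5=12
Step 4: prey: 22+11-10=23; pred: 12+2-4=10
Step 5: prey: 23+11-9=25; pred: 10+2-4=8
Step 6: prey: 25+12-8=29; pred: 8+2-3=7
Step 7: prey: 29+14-8=35; pred: 7+2-2=7
Step 8: prey: 35+17-9=43; pred: 7+2-2=7
Max prey = 43 at step 8

Answer: 43 8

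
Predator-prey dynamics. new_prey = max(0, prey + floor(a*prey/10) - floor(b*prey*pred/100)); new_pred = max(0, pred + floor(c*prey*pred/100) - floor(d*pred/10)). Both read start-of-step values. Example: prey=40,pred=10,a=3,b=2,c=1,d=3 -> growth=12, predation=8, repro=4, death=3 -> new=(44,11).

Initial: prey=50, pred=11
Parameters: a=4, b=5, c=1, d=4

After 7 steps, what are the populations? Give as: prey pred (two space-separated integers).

Step 1: prey: 50+20-27=43; pred: 11+5-4=12
Step 2: prey: 43+17-25=35; pred: 12+5-4=13
Step 3: prey: 35+14-22=27; pred: 13+4-5=12
Step 4: prey: 27+10-16=21; pred: 12+3-4=11
Step 5: prey: 21+8-11=18; pred: 11+2-4=9
Step 6: prey: 18+7-8=17; pred: 9+1-3=7
Step 7: prey: 17+6-5=18; pred: 7+1-2=6

Answer: 18 6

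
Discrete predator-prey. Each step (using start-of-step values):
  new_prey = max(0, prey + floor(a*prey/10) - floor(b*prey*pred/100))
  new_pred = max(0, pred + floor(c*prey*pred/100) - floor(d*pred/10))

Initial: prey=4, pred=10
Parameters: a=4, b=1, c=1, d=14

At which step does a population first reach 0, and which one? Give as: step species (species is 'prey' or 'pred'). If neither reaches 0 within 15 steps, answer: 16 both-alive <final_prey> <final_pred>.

Step 1: prey: 4+1-0=5; pred: 10+0-14=0
First extinction: pred at step 1

Answer: 1 pred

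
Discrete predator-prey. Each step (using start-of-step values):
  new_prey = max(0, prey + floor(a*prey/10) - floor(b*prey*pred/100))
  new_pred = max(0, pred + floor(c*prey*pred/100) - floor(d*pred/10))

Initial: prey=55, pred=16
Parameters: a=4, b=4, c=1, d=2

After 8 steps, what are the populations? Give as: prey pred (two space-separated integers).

Step 1: prey: 55+22-35=42; pred: 16+8-3=21
Step 2: prey: 42+16-35=23; pred: 21+8-4=25
Step 3: prey: 23+9-23=9; pred: 25+5-5=25
Step 4: prey: 9+3-9=3; pred: 25+2-5=22
Step 5: prey: 3+1-2=2; pred: 22+0-4=18
Step 6: prey: 2+0-1=1; pred: 18+0-3=15
Step 7: prey: 1+0-0=1; pred: 15+0-3=12
Step 8: prey: 1+0-0=1; pred: 12+0-2=10

Answer: 1 10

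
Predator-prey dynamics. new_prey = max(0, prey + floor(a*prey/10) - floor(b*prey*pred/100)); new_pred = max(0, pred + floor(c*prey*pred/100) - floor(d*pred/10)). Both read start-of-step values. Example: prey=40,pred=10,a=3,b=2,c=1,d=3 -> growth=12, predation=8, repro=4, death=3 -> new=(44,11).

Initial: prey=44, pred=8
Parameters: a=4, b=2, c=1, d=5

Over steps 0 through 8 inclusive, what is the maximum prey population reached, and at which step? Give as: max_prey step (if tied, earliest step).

Answer: 141 6

Derivation:
Step 1: prey: 44+17-7=54; pred: 8+3-4=7
Step 2: prey: 54+21-7=68; pred: 7+3-3=7
Step 3: prey: 68+27-9=86; pred: 7+4-3=8
Step 4: prey: 86+34-13=107; pred: 8+6-4=10
Step 5: prey: 107+42-21=128; pred: 10+10-5=15
Step 6: prey: 128+51-38=141; pred: 15+19-7=27
Step 7: prey: 141+56-76=121; pred: 27+38-13=52
Step 8: prey: 121+48-125=44; pred: 52+62-26=88
Max prey = 141 at step 6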